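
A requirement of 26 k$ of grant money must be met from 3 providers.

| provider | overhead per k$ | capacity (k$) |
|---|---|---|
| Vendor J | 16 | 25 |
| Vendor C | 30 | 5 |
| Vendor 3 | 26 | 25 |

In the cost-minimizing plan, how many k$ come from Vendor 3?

Cheapest first:
Vendor J (16): use full 25 — 1 k$ to go.
Vendor 3 (26): take the remaining 1 — done.
Vendor C: unused.

1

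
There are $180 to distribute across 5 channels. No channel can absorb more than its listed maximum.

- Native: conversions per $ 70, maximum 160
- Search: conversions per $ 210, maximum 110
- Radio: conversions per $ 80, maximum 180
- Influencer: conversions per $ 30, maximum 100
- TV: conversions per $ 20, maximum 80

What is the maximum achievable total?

28700

Order the channels by conversions per $: Search 210 > Radio 80 > Native 70 > Influencer 30 > TV 20.
Give Search 110 to hit its cap of 110 → 70 left.
Only 70 left; Radio takes them to reach 70.
Total = 210×110 + 80×70 = 28700.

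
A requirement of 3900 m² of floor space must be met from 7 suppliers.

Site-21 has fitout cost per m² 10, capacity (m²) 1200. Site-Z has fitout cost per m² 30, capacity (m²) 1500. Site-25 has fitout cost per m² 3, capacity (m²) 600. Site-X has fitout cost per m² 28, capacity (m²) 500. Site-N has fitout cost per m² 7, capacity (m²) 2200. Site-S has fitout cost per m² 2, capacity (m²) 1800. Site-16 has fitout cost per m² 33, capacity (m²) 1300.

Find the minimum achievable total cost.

15900

Fill from the cheapest supplier first.
Take 1800 from Site-S at 2 ; need 2100 more.
Take 600 from Site-25 at 3 ; need 1500 more.
Take 1500 from Site-N at 7 to finish.
Site-21, Site-X, Site-Z, Site-16: unused.
Cost = 1800×2 + 600×3 + 1500×7 = 15900.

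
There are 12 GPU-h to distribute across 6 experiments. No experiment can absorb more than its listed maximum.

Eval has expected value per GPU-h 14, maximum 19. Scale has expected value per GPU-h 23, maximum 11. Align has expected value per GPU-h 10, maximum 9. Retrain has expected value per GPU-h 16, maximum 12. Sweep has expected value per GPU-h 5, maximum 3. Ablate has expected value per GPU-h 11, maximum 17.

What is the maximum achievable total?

Highest expected value per GPU-h first: Scale 23 > Retrain 16 > Eval 14 > Ablate 11 > Align 10 > Sweep 5.
Give Scale 11 to hit its cap of 11 → 1 left.
Retrain has room for 12 but only 1 remain, so it gets 1.
Total = 23×11 + 16×1 = 269.

269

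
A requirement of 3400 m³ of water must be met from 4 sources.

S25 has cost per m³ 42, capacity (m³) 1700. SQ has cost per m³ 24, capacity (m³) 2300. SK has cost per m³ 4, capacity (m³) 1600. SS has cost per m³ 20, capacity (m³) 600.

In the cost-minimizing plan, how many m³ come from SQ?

Use sources in increasing cost order.
Take 1600 from SK at 4 — need 1800 more.
Take 600 from SS at 20 — need 1200 more.
SQ (24): take the remaining 1200 — done.
S25: unused.

1200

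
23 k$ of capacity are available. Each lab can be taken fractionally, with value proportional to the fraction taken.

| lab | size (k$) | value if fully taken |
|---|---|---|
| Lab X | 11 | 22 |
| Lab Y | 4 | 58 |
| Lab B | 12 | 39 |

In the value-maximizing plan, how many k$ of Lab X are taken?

7

Rank by value-to-size ratio: Lab Y 58/4≈14.5, Lab B 39/12≈3.25, Lab X 22/11≈2.
All 4 k$ of Lab Y fit (value 58) — 19 remain.
All 12 k$ of Lab B fit (value 39) — 7 remain.
Only 7 k$ remain; take 7/11 of Lab X for value 22×7/11 = 14.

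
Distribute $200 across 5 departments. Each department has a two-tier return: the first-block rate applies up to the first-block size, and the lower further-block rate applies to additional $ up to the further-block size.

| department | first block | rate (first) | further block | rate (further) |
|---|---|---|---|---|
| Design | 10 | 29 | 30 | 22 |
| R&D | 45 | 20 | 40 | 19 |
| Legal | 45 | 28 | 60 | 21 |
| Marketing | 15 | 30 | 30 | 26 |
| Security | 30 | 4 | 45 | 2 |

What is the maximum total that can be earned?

4900

Order all 10 blocks by rate: Marketing/tier1 30 > Design/tier1 29 > Legal/tier1 28 > Marketing/tier2 26 > Design/tier2 22 > Legal/tier2 21 > R&D/tier1 20 > R&D/tier2 19 > Security/tier1 4 > Security/tier2 2.
Marketing/tier1 (30): +15 ; 185 left.
Design/tier1 (29): +10 ; 175 left.
Legal tier1 at 28: fill all 45 ; 130 left.
Marketing tier2 at 26: fill all 30 ; 100 left.
Design/tier2 (22): +30 ; 70 left.
Legal tier2 at 21: fill all 60 ; 10 left.
R&D/tier1: +10 of 45 at 20; pool empty.
Total = 30×15 + 29×10 + 28×45 + 26×30 + 22×30 + 21×60 + 20×10 = 4900.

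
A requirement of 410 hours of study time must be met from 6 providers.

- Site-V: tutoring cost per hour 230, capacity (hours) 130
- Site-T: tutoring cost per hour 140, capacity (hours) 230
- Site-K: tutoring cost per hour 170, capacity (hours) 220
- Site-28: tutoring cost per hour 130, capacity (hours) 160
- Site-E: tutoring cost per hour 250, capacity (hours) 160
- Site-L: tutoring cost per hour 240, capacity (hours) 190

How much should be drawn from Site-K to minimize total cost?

Cheapest first:
Take 160 from Site-28 at 130 ; need 250 more.
Site-T at 140: take all 230 hours ; 20 still needed.
Site-K (170): take the remaining 20 ; done.
Site-V, Site-L, Site-E: unused.

20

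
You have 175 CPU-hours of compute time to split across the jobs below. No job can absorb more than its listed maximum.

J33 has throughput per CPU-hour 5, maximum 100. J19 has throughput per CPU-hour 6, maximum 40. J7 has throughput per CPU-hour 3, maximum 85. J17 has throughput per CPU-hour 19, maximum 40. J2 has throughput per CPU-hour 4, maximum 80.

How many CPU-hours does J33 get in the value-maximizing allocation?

95

Highest throughput per CPU-hour first: J17 19 > J19 6 > J33 5 > J2 4 > J7 3.
Give J17 40 to hit its cap of 40 → 135 left.
J19 takes 40 to reach its cap of 40 → 95 left.
J33 has room for 100 but only 95 remain, so it gets 95.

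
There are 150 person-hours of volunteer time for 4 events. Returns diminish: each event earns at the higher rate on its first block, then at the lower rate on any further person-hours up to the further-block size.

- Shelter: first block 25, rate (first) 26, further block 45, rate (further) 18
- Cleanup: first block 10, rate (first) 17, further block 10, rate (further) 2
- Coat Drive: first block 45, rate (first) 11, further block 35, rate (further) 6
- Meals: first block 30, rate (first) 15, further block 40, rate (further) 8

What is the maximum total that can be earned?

2520

Rank every tier by rate: Shelter/tier1 26 > Shelter/tier2 18 > Cleanup/tier1 17 > Meals/tier1 15 > Coat Drive/tier1 11 > Meals/tier2 8 > Coat Drive/tier2 6 > Cleanup/tier2 2.
Shelter tier1 at 26: fill all 25 ; 125 left.
Fill Shelter tier2 block (45 at 18) ; 80 left.
Fill Cleanup tier1 block (10 at 17) ; 70 left.
Meals/tier1 (15): +30 ; 40 left.
Coat Drive tier1 at 11: only 40 left, fill 40.
Total = 26×25 + 18×45 + 17×10 + 15×30 + 11×40 = 2520.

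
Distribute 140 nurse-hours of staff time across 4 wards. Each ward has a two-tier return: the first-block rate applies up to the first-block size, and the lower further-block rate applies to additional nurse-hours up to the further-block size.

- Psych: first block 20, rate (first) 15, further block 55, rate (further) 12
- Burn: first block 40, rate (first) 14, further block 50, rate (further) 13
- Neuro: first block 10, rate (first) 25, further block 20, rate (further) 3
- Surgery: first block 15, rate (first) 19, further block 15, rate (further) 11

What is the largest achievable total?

Treat each block as its own option and order by rate: Neuro/tier1 25 > Surgery/tier1 19 > Psych/tier1 15 > Burn/tier1 14 > Burn/tier2 13 > Psych/tier2 12 > Surgery/tier2 11 > Neuro/tier2 3.
Neuro tier1 at 25: fill all 10 → 130 left.
Fill Surgery tier1 block (15 at 19) → 115 left.
Fill Psych tier1 block (20 at 15) → 95 left.
Burn/tier1 (14): +40 → 55 left.
Burn tier2 at 13: fill all 50 → 5 left.
Psych/tier2: +5 of 55 at 12; pool empty.
Total = 25×10 + 19×15 + 15×20 + 14×40 + 13×50 + 12×5 = 2105.

2105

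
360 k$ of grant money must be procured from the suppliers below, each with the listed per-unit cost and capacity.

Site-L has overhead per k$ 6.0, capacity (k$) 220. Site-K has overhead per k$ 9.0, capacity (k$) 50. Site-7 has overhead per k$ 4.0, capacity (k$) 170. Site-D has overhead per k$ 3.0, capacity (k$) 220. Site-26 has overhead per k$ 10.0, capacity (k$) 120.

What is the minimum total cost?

Use suppliers in increasing cost order.
Take 220 from Site-D at 3.0 → need 140 more.
Site-7 (4.0): take the remaining 140 → done.
Site-L, Site-K, Site-26: unused.
Cost = 220×3.0 + 140×4.0 = 1220.

1220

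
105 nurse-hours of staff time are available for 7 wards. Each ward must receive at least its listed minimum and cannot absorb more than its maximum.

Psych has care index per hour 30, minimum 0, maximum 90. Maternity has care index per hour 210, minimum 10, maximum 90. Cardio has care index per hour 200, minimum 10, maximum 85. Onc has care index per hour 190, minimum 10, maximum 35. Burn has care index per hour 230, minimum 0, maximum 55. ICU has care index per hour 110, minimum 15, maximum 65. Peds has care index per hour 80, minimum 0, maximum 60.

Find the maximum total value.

Meeting every minimum uses 0+10+10+10+0+15+0 = 45 nurse-hours, leaving 60.
Rank by care index per hour: Burn 230 > Maternity 210 > Cardio 200 > Onc 190 > ICU 110 > Peds 80 > Psych 30.
Give Burn 55 more to hit its cap of 55 ; 5 left.
Only 5 left; Maternity takes them to reach 15.
Total = 210×15 + 200×10 + 190×10 + 230×55 + 110×15 = 21350.

21350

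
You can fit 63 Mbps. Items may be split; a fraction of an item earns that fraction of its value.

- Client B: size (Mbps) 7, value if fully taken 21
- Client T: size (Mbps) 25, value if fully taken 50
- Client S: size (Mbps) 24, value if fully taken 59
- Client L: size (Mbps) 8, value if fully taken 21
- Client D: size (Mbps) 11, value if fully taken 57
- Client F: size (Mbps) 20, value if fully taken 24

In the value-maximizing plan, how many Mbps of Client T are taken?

13

Sort by value density: Client D 57/11≈5.18, Client B 21/7≈3, Client L 21/8≈2.62, Client S 59/24≈2.46, Client T 50/25≈2, Client F 24/20≈1.2.
All 11 Mbps of Client D fit (value 57) — 52 remain.
Take all of Client B (7 Mbps, value 21) — 45 Mbps left.
Take all of Client L (8 Mbps, value 21) — 37 Mbps left.
All 24 Mbps of Client S fit (value 59) — 13 remain.
Fill the last 13 Mbps with part of Client T: 13/25 of it earns 26.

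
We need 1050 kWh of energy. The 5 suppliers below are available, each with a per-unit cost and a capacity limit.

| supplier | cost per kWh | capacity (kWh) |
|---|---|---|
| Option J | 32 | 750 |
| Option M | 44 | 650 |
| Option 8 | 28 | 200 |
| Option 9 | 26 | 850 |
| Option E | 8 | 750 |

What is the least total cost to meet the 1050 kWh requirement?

13800

Use suppliers in increasing cost order.
Option E at 8: take all 750 kWh → 300 still needed.
Take 300 from Option 9 at 26 to finish.
Option 8, Option J, Option M: unused.
Cost = 750×8 + 300×26 = 13800.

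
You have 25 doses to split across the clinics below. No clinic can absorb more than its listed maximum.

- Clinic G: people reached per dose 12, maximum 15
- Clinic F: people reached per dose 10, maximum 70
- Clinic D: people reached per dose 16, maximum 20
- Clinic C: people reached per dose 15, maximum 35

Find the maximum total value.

Order the clinics by people reached per dose: Clinic D 16 > Clinic C 15 > Clinic G 12 > Clinic F 10.
Clinic D: +20 to 20 (cap) ; 5 left.
Clinic C has room for 35 but only 5 remain, so it gets 5.
Total = 16×20 + 15×5 = 395.

395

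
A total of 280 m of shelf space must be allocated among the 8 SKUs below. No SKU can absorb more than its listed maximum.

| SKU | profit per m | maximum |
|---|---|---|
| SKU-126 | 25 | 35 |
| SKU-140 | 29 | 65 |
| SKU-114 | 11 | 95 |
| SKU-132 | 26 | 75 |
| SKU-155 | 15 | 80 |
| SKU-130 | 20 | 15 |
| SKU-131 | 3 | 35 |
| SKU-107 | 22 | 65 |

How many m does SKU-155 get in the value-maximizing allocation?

Rank by profit per m: SKU-140 29 > SKU-132 26 > SKU-126 25 > SKU-107 22 > SKU-130 20 > SKU-155 15 > SKU-114 11 > SKU-131 3.
Give SKU-140 65 to hit its cap of 65 → 215 left.
SKU-132 takes 75 to reach its cap of 75 → 140 left.
SKU-126 takes 35 to reach its cap of 35 → 105 left.
SKU-107 takes 65 to reach its cap of 65 → 40 left.
Give SKU-130 15 to hit its cap of 15 → 25 left.
SKU-155 has room for 80 but only 25 remain, so it gets 25.

25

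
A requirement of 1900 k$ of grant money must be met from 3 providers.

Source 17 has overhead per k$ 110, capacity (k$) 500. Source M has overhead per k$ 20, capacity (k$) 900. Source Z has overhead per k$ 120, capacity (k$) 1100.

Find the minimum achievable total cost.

133000

Fill from the cheapest provider first.
Take 900 from Source M at 20 → need 1000 more.
Take 500 from Source 17 at 110 → need 500 more.
Take 500 from Source Z at 120 to finish.
Cost = 900×20 + 500×110 + 500×120 = 133000.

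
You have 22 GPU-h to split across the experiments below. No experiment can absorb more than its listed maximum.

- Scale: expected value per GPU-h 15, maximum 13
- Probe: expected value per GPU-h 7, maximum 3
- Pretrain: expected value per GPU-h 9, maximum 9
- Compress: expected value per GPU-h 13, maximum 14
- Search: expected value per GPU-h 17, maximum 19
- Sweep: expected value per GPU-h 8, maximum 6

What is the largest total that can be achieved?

Highest expected value per GPU-h first: Search 17 > Scale 15 > Compress 13 > Pretrain 9 > Sweep 8 > Probe 7.
Search: +19 to 19 (cap) ; 3 left.
Scale has room for 13 but only 3 remain, so it gets 3.
Total = 15×3 + 17×19 = 368.

368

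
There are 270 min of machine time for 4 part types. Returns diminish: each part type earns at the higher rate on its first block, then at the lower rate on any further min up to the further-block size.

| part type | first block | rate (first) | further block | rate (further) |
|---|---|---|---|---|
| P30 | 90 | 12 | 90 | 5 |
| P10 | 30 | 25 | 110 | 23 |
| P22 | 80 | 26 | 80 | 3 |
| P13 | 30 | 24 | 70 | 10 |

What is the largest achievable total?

6320

Treat each block as its own option and order by rate: P22/first 26 > P10/first 25 > P13/first 24 > P10/second 23 > P30/first 12 > P13/second 10 > P30/second 5 > P22/second 3.
P22/first (26): +80 — 190 left.
P10 first at 25: fill all 30 — 160 left.
P13 first at 24: fill all 30 — 130 left.
Fill P10 second block (110 at 23) — 20 left.
P30/first: +20 of 90 at 12; pool empty.
Total = 26×80 + 25×30 + 24×30 + 23×110 + 12×20 = 6320.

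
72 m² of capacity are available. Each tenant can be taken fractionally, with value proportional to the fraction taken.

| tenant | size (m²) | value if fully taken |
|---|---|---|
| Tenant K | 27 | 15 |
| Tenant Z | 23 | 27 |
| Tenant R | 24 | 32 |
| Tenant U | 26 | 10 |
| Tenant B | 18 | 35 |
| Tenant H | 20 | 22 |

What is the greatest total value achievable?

101.7

Rank by value-to-size ratio: Tenant B 35/18≈1.94, Tenant R 32/24≈1.33, Tenant Z 27/23≈1.17, Tenant H 22/20≈1.1, Tenant K 15/27≈0.556, Tenant U 10/26≈0.385.
All 18 m² of Tenant B fit (value 35) — 54 remain.
Take all of Tenant R (24 m², value 32) — 30 m² left.
All 23 m² of Tenant Z fit (value 27) — 7 remain.
7 m² left: a 7/20 share of Tenant H gives 22×7/20 = 7.7.
Total value = 101.7.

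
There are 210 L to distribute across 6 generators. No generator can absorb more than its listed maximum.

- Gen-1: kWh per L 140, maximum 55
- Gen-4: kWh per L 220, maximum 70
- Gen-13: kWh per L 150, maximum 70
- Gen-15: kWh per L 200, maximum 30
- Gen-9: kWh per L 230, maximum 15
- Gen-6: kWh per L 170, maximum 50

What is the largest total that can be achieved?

Highest kWh per L first: Gen-9 230 > Gen-4 220 > Gen-15 200 > Gen-6 170 > Gen-13 150 > Gen-1 140.
Gen-9 takes 15 to reach its cap of 15 → 195 left.
Give Gen-4 70 to hit its cap of 70 → 125 left.
Gen-15: +30 to 30 (cap) → 95 left.
Gen-6 takes 50 to reach its cap of 50 → 45 left.
Gen-13: +45 (room for 70) → 45. Pool exhausted.
Total = 220×70 + 150×45 + 200×30 + 230×15 + 170×50 = 40100.

40100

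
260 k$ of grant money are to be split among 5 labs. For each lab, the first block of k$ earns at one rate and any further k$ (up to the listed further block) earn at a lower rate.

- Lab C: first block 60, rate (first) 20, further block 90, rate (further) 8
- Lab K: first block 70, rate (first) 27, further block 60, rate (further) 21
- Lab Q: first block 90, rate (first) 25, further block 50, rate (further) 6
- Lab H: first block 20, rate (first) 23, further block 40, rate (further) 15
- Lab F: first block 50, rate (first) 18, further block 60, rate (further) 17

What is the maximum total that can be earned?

6260

Rank every tier by rate: Lab K/T1 27 > Lab Q/T1 25 > Lab H/T1 23 > Lab K/T2 21 > Lab C/T1 20 > Lab F/T1 18 > Lab F/T2 17 > Lab H/T2 15 > Lab C/T2 8 > Lab Q/T2 6.
Fill Lab K T1 block (70 at 27) ; 190 left.
Lab Q T1 at 25: fill all 90 ; 100 left.
Lab H T1 at 23: fill all 20 ; 80 left.
Fill Lab K T2 block (60 at 21) ; 20 left.
Lab C/T1: +20 of 60 at 20; pool empty.
Total = 27×70 + 25×90 + 23×20 + 21×60 + 20×20 = 6260.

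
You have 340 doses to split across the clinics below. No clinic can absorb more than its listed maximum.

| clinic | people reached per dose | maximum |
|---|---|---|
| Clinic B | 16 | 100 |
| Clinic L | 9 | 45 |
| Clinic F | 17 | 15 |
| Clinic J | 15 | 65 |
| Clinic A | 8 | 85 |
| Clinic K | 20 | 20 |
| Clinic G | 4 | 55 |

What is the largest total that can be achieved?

Order the clinics by people reached per dose: Clinic K 20 > Clinic F 17 > Clinic B 16 > Clinic J 15 > Clinic L 9 > Clinic A 8 > Clinic G 4.
Clinic K takes 20 to reach its cap of 20 — 320 left.
Clinic F takes 15 to reach its cap of 15 — 305 left.
Clinic B: +100 to 100 (cap) — 205 left.
Clinic J takes 65 to reach its cap of 65 — 140 left.
Clinic L takes 45 to reach its cap of 45 — 95 left.
Clinic A: +85 to 85 (cap) — 10 left.
Clinic G: +10 (room for 55) → 10. Pool exhausted.
Total = 16×100 + 9×45 + 17×15 + 15×65 + 8×85 + 20×20 + 4×10 = 4355.

4355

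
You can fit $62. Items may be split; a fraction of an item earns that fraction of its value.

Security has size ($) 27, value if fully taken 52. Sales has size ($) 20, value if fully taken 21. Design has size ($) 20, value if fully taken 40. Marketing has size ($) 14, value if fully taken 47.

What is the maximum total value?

140.05

Best value per unit of size first: Marketing 47/14≈3.36, Design 40/20≈2, Security 52/27≈1.93, Sales 21/20≈1.05.
Take all of Marketing (14 $, value 47) ; 48 $ left.
All 20 $ of Design fit (value 40) ; 28 remain.
Take all of Security (27 $, value 52) ; 1 $ left.
1 $ left: a 1/20 share of Sales gives 21×1/20 = 1.05.
Total value = 140.05.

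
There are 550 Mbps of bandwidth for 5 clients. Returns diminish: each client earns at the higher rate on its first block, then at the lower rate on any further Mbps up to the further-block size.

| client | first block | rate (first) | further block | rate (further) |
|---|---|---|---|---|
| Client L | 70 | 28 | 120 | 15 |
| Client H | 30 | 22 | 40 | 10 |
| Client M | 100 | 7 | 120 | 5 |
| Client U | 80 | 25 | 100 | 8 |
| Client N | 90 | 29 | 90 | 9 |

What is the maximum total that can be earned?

10480

Rank every tier by rate: Client N/T1 29 > Client L/T1 28 > Client U/T1 25 > Client H/T1 22 > Client L/T2 15 > Client H/T2 10 > Client N/T2 9 > Client U/T2 8 > Client M/T1 7 > Client M/T2 5.
Client N/T1 (29): +90 — 460 left.
Client L/T1 (28): +70 — 390 left.
Fill Client U T1 block (80 at 25) — 310 left.
Fill Client H T1 block (30 at 22) — 280 left.
Fill Client L T2 block (120 at 15) — 160 left.
Fill Client H T2 block (40 at 10) — 120 left.
Client N/T2 (9): +90 — 30 left.
Client U T2 at 8: only 30 left, fill 30.
Total = 29×90 + 28×70 + 25×80 + 22×30 + 15×120 + 10×40 + 9×90 + 8×30 = 10480.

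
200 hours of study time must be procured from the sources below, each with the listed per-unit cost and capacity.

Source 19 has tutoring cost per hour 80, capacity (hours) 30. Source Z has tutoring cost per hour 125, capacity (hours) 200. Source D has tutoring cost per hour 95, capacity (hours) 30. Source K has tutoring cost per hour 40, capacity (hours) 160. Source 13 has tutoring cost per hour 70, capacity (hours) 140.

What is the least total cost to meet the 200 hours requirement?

Cheapest first:
Take 160 from Source K at 40 → need 40 more.
Take 40 from Source 13 at 70 to finish.
Source 19, Source D, Source Z: unused.
Cost = 160×40 + 40×70 = 9200.

9200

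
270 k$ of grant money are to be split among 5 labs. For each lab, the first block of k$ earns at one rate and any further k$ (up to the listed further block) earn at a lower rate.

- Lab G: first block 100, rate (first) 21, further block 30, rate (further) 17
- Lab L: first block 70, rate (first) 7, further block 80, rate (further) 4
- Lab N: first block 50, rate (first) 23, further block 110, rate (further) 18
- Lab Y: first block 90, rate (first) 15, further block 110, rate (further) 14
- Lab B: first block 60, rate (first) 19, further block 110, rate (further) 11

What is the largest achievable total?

Rank every tier by rate: Lab N/first 23 > Lab G/first 21 > Lab B/first 19 > Lab N/second 18 > Lab G/second 17 > Lab Y/first 15 > Lab Y/second 14 > Lab B/second 11 > Lab L/first 7 > Lab L/second 4.
Lab N/first (23): +50 ; 220 left.
Lab G/first (21): +100 ; 120 left.
Lab B/first (19): +60 ; 60 left.
60 remain; put them into Lab N second at 18.
Total = 23×50 + 21×100 + 19×60 + 18×60 = 5470.

5470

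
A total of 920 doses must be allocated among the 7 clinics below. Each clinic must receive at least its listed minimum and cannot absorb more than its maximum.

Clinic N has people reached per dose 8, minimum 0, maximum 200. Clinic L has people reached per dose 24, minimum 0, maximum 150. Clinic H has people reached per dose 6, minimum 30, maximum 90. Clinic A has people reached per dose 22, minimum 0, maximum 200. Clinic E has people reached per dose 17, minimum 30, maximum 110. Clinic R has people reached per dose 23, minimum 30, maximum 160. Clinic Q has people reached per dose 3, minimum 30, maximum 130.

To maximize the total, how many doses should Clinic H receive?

70

Meeting every minimum uses 0+0+30+0+30+30+30 = 120 doses, leaving 800.
Highest people reached per dose first: Clinic L 24 > Clinic R 23 > Clinic A 22 > Clinic E 17 > Clinic N 8 > Clinic H 6 > Clinic Q 3.
Clinic L: +150 to 150 (cap) — 650 left.
Clinic R: +130 to 160 (cap) — 520 left.
Clinic A: +200 to 200 (cap) — 320 left.
Clinic E: +80 to 110 (cap) — 240 left.
Give Clinic N 200 more to hit its cap of 200 — 40 left.
Clinic H has room for 60 more but only 40 remain, so it gets 70.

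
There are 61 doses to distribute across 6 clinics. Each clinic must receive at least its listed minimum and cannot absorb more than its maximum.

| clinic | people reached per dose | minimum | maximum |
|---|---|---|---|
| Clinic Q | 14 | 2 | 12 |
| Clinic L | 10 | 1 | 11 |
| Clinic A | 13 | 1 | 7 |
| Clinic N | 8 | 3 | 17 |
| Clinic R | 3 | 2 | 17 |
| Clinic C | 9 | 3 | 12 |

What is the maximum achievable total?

Meeting every minimum uses 2+1+1+3+2+3 = 12 doses, leaving 49.
Highest people reached per dose first: Clinic Q 14 > Clinic A 13 > Clinic L 10 > Clinic C 9 > Clinic N 8 > Clinic R 3.
Clinic Q takes 10 more to reach its cap of 12 → 39 left.
Clinic A: +6 to 7 (cap) → 33 left.
Clinic L: +10 to 11 (cap) → 23 left.
Give Clinic C 9 more to hit its cap of 12 → 14 left.
Clinic N takes 14 more to reach its cap of 17 → 0 left.
Total = 14×12 + 10×11 + 13×7 + 8×17 + 3×2 + 9×12 = 619.

619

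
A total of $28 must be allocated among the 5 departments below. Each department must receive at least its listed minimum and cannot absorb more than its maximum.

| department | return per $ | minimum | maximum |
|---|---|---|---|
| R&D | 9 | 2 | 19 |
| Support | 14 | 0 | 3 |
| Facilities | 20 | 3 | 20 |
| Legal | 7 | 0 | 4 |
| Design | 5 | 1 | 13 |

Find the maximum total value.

483

Meeting every minimum uses 2+0+3+0+1 = 6 $, leaving 22.
Order the departments by return per $: Facilities 20 > Support 14 > R&D 9 > Legal 7 > Design 5.
Facilities takes 17 more to reach its cap of 20 ; 5 left.
Support: +3 to 3 (cap) ; 2 left.
Only 2 left; R&D takes them to reach 4.
Total = 9×4 + 14×3 + 20×20 + 5×1 = 483.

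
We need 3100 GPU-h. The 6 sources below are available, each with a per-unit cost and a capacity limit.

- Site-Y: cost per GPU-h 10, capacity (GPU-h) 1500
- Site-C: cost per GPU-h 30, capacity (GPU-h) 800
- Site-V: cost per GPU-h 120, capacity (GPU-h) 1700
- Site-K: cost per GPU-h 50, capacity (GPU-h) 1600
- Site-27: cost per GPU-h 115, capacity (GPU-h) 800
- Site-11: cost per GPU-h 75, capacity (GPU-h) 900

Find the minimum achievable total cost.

Cheapest first:
Site-Y at 10: take all 1500 GPU-h → 1600 still needed.
Site-C (30): use full 800 → 800 GPU-h to go.
Site-K at 50: take 800 of its 1600 → requirement met.
Site-11, Site-27, Site-V: unused.
Cost = 1500×10 + 800×30 + 800×50 = 79000.

79000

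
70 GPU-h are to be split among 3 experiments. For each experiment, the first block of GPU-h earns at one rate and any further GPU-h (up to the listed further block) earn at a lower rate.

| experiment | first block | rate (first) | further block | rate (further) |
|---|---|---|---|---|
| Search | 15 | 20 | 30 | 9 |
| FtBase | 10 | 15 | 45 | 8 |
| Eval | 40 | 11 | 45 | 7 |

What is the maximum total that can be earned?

Order all 6 blocks by rate: Search/tier1 20 > FtBase/tier1 15 > Eval/tier1 11 > Search/tier2 9 > FtBase/tier2 8 > Eval/tier2 7.
Search tier1 at 20: fill all 15 → 55 left.
FtBase/tier1 (15): +10 → 45 left.
Fill Eval tier1 block (40 at 11) → 5 left.
Search/tier2: +5 of 30 at 9; pool empty.
Total = 20×15 + 15×10 + 11×40 + 9×5 = 935.

935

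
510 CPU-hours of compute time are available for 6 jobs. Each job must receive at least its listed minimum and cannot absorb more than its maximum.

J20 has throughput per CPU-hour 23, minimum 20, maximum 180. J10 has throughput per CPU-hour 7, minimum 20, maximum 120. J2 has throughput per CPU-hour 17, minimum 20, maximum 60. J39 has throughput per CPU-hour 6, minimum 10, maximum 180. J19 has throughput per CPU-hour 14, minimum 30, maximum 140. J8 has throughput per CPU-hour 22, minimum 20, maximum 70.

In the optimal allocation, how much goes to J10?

50

Meeting every minimum uses 20+20+20+10+30+20 = 120 CPU-hours, leaving 390.
Rank by throughput per CPU-hour: J20 23 > J8 22 > J2 17 > J19 14 > J10 7 > J39 6.
J20 takes 160 more to reach its cap of 180 → 230 left.
Give J8 50 more to hit its cap of 70 → 180 left.
J2: +40 to 60 (cap) → 140 left.
J19 takes 110 more to reach its cap of 140 → 30 left.
Only 30 left; J10 takes them to reach 50.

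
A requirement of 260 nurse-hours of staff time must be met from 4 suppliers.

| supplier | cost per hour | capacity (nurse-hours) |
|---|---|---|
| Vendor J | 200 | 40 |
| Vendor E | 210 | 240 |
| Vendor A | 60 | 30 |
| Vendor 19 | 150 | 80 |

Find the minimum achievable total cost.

Use suppliers in increasing cost order.
Vendor A (60): use full 30 — 230 nurse-hours to go.
Take 80 from Vendor 19 at 150 — need 150 more.
Vendor J (200): use full 40 — 110 nurse-hours to go.
Vendor E (210): take the remaining 110 — done.
Cost = 30×60 + 80×150 + 40×200 + 110×210 = 44900.

44900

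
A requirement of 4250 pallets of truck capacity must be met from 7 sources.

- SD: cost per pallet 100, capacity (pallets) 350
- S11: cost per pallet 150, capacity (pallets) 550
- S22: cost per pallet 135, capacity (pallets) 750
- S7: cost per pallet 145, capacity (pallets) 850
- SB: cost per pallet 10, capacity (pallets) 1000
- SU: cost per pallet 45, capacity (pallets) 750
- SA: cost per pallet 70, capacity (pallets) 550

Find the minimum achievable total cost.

341750

Use sources in increasing cost order.
SB (10): use full 1000 — 3250 pallets to go.
SU (45): use full 750 — 2500 pallets to go.
SA (70): use full 550 — 1950 pallets to go.
Take 350 from SD at 100 — need 1600 more.
S22 (135): use full 750 — 850 pallets to go.
S7 at 145: take all 850 pallets — 0 still needed.
S11: unused.
Cost = 1000×10 + 750×45 + 550×70 + 350×100 + 750×135 + 850×145 = 341750.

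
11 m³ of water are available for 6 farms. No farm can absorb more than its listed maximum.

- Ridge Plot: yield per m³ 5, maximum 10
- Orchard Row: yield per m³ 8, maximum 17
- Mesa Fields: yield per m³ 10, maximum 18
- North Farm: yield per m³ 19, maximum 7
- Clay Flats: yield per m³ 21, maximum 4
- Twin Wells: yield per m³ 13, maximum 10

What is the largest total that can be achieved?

Order the farms by yield per m³: Clay Flats 21 > North Farm 19 > Twin Wells 13 > Mesa Fields 10 > Orchard Row 8 > Ridge Plot 5.
Give Clay Flats 4 to hit its cap of 4 → 7 left.
North Farm: +7 to 7 (cap) → 0 left.
Total = 19×7 + 21×4 = 217.

217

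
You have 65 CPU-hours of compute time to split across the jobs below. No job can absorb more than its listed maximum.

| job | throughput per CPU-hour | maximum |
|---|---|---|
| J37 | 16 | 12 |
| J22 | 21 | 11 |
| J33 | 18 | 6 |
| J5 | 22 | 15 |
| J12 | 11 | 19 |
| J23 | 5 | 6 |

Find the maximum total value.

Order the jobs by throughput per CPU-hour: J5 22 > J22 21 > J33 18 > J37 16 > J12 11 > J23 5.
J5 takes 15 to reach its cap of 15 → 50 left.
Give J22 11 to hit its cap of 11 → 39 left.
Give J33 6 to hit its cap of 6 → 33 left.
J37: +12 to 12 (cap) → 21 left.
Give J12 19 to hit its cap of 19 → 2 left.
J23: +2 (room for 6) → 2. Pool exhausted.
Total = 16×12 + 21×11 + 18×6 + 22×15 + 11×19 + 5×2 = 1080.

1080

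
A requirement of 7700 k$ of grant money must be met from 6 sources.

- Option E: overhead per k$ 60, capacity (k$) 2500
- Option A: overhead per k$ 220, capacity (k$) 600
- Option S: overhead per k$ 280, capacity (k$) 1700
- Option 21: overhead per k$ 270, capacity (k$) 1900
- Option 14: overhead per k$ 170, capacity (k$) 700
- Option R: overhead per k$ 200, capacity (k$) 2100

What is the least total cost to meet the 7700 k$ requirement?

1307000

Cheapest first:
Take 2500 from Option E at 60 ; need 5200 more.
Option 14 (170): use full 700 ; 4500 k$ to go.
Option R (200): use full 2100 ; 2400 k$ to go.
Take 600 from Option A at 220 ; need 1800 more.
Take 1800 from Option 21 at 270 to finish.
Option S: unused.
Cost = 2500×60 + 700×170 + 2100×200 + 600×220 + 1800×270 = 1307000.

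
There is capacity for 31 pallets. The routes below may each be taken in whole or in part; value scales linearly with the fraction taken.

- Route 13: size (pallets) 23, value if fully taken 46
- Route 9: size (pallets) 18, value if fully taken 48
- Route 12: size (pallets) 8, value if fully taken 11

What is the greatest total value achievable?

Rank by value-to-size ratio: Route 9 48/18≈2.67, Route 13 46/23≈2, Route 12 11/8≈1.38.
Take all of Route 9 (18 pallets, value 48) ; 13 pallets left.
13 pallets left: a 13/23 share of Route 13 gives 46×13/23 = 26.
Total value = 74.

74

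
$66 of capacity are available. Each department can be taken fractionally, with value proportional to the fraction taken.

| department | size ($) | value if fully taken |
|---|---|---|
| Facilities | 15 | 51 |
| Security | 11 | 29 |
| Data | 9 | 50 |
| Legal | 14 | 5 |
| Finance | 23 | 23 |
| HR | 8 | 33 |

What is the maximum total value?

Rank by value-to-size ratio: Data 50/9≈5.56, HR 33/8≈4.12, Facilities 51/15≈3.4, Security 29/11≈2.64, Finance 23/23≈1, Legal 5/14≈0.357.
All 9 $ of Data fit (value 50) → 57 remain.
All 8 $ of HR fit (value 33) → 49 remain.
Take all of Facilities (15 $, value 51) → 34 $ left.
Security: take in full, 11 $ for value 29 → 23 left.
Take all of Finance (23 $, value 23) → 0 $ left.
Total value = 186.

186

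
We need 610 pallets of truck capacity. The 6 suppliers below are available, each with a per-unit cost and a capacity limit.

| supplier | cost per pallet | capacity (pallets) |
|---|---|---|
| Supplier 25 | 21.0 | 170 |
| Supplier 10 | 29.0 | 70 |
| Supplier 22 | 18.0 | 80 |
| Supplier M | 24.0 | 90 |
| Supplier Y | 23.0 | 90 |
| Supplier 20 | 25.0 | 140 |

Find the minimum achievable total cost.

13900

Use suppliers in increasing cost order.
Supplier 22 at 18.0: take all 80 pallets — 530 still needed.
Take 170 from Supplier 25 at 21.0 — need 360 more.
Supplier Y at 23.0: take all 90 pallets — 270 still needed.
Supplier M (24.0): use full 90 — 180 pallets to go.
Supplier 20 at 25.0: take all 140 pallets — 40 still needed.
Supplier 10 at 29.0: take 40 of its 70 — requirement met.
Cost = 80×18.0 + 170×21.0 + 90×23.0 + 90×24.0 + 140×25.0 + 40×29.0 = 13900.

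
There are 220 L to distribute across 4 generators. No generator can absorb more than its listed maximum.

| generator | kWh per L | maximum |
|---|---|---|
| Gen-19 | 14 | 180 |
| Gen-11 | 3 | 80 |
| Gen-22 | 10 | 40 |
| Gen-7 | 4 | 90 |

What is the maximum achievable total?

2920

Highest kWh per L first: Gen-19 14 > Gen-22 10 > Gen-7 4 > Gen-11 3.
Gen-19 takes 180 to reach its cap of 180 → 40 left.
Give Gen-22 40 to hit its cap of 40 → 0 left.
Total = 14×180 + 10×40 = 2920.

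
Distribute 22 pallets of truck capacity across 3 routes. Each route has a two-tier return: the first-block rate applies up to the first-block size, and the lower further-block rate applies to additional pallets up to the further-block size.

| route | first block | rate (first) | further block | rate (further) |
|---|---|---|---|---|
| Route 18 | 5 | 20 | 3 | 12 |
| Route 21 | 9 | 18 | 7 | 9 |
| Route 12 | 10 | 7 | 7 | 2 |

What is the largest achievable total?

Treat each block as its own option and order by rate: Route 18/T1 20 > Route 21/T1 18 > Route 18/T2 12 > Route 21/T2 9 > Route 12/T1 7 > Route 12/T2 2.
Route 18/T1 (20): +5 ; 17 left.
Fill Route 21 T1 block (9 at 18) ; 8 left.
Route 18/T2 (12): +3 ; 5 left.
Route 21 T2 at 9: only 5 left, fill 5.
Total = 20×5 + 18×9 + 12×3 + 9×5 = 343.

343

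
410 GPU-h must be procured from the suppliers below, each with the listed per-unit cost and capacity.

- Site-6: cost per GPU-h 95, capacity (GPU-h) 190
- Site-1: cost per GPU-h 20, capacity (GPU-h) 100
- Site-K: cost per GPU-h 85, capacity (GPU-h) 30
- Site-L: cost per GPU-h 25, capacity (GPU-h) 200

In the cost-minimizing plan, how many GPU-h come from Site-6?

80

Use suppliers in increasing cost order.
Site-1 (20): use full 100 → 310 GPU-h to go.
Site-L at 25: take all 200 GPU-h → 110 still needed.
Site-K at 85: take all 30 GPU-h → 80 still needed.
Site-6 at 95: take 80 of its 190 → requirement met.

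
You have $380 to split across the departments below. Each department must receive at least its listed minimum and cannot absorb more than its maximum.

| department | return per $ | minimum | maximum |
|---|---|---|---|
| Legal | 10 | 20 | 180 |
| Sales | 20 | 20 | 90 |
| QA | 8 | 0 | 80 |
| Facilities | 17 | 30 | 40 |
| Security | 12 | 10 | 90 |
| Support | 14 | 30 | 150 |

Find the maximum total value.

Meeting every minimum uses 20+20+0+30+10+30 = 110 $, leaving 270.
Highest return per $ first: Sales 20 > Facilities 17 > Support 14 > Security 12 > Legal 10 > QA 8.
Sales: +70 to 90 (cap) — 200 left.
Give Facilities 10 more to hit its cap of 40 — 190 left.
Give Support 120 more to hit its cap of 150 — 70 left.
Security has room for 80 more but only 70 remain, so it gets 80.
Total = 10×20 + 20×90 + 17×40 + 12×80 + 14×150 = 5740.

5740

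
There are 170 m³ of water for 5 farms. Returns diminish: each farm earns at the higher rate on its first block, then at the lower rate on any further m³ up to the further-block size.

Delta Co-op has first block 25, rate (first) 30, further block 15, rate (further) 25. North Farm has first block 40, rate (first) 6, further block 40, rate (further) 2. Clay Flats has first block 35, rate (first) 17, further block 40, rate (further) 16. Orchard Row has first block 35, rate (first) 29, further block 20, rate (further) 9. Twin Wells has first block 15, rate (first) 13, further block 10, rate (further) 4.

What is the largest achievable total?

3615

Treat each block as its own option and order by rate: Delta Co-op/T1 30 > Orchard Row/T1 29 > Delta Co-op/T2 25 > Clay Flats/T1 17 > Clay Flats/T2 16 > Twin Wells/T1 13 > Orchard Row/T2 9 > North Farm/T1 6 > Twin Wells/T2 4 > North Farm/T2 2.
Delta Co-op T1 at 30: fill all 25 → 145 left.
Orchard Row/T1 (29): +35 → 110 left.
Fill Delta Co-op T2 block (15 at 25) → 95 left.
Clay Flats/T1 (17): +35 → 60 left.
Clay Flats/T2 (16): +40 → 20 left.
Fill Twin Wells T1 block (15 at 13) → 5 left.
5 remain; put them into Orchard Row T2 at 9.
Total = 30×25 + 29×35 + 25×15 + 17×35 + 16×40 + 13×15 + 9×5 = 3615.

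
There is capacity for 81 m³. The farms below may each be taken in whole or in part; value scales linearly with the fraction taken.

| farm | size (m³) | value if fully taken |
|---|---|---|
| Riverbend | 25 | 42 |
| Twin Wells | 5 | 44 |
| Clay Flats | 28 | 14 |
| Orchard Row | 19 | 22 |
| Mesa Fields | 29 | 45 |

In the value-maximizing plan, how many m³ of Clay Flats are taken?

Sort by value density: Twin Wells 44/5≈8.8, Riverbend 42/25≈1.68, Mesa Fields 45/29≈1.55, Orchard Row 22/19≈1.16, Clay Flats 14/28≈0.5.
All 5 m³ of Twin Wells fit (value 44) — 76 remain.
Riverbend: take in full, 25 m³ for value 42 — 51 left.
All 29 m³ of Mesa Fields fit (value 45) — 22 remain.
Take all of Orchard Row (19 m³, value 22) — 3 m³ left.
3 m³ left: a 3/28 share of Clay Flats gives 14×3/28 = 1.5.

3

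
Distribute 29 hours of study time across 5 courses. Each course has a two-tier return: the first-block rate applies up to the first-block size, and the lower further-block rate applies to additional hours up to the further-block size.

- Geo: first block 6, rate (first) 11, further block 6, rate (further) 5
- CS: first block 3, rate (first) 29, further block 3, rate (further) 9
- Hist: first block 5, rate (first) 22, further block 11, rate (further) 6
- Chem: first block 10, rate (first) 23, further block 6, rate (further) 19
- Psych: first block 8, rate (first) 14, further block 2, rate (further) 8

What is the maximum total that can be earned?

611

Treat each block as its own option and order by rate: CS/first 29 > Chem/first 23 > Hist/first 22 > Chem/second 19 > Psych/first 14 > Geo/first 11 > CS/second 9 > Psych/second 8 > Hist/second 6 > Geo/second 5.
CS first at 29: fill all 3 — 26 left.
Fill Chem first block (10 at 23) — 16 left.
Fill Hist first block (5 at 22) — 11 left.
Chem second at 19: fill all 6 — 5 left.
Psych/first: +5 of 8 at 14; pool empty.
Total = 29×3 + 23×10 + 22×5 + 19×6 + 14×5 = 611.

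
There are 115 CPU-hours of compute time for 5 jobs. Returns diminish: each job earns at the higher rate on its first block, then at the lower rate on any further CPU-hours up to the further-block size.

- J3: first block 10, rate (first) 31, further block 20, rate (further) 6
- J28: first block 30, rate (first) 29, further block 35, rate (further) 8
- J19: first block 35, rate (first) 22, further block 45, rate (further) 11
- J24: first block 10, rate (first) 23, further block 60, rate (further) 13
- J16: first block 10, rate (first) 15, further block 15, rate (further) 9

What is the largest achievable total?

Treat each block as its own option and order by rate: J3/T1 31 > J28/T1 29 > J24/T1 23 > J19/T1 22 > J16/T1 15 > J24/T2 13 > J19/T2 11 > J16/T2 9 > J28/T2 8 > J3/T2 6.
Fill J3 T1 block (10 at 31) ; 105 left.
J28 T1 at 29: fill all 30 ; 75 left.
J24 T1 at 23: fill all 10 ; 65 left.
J19/T1 (22): +35 ; 30 left.
Fill J16 T1 block (10 at 15) ; 20 left.
J24 T2 at 13: only 20 left, fill 20.
Total = 31×10 + 29×30 + 23×10 + 22×35 + 15×10 + 13×20 = 2590.

2590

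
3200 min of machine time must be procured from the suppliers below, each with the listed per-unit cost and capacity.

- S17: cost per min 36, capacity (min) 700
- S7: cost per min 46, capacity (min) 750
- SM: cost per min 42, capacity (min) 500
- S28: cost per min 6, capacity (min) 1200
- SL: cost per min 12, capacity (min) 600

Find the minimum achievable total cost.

69800

Cheapest first:
S28 at 6: take all 1200 min ; 2000 still needed.
SL (12): use full 600 ; 1400 min to go.
Take 700 from S17 at 36 ; need 700 more.
SM (42): use full 500 ; 200 min to go.
S7 at 46: take 200 of its 750 ; requirement met.
Cost = 1200×6 + 600×12 + 700×36 + 500×42 + 200×46 = 69800.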